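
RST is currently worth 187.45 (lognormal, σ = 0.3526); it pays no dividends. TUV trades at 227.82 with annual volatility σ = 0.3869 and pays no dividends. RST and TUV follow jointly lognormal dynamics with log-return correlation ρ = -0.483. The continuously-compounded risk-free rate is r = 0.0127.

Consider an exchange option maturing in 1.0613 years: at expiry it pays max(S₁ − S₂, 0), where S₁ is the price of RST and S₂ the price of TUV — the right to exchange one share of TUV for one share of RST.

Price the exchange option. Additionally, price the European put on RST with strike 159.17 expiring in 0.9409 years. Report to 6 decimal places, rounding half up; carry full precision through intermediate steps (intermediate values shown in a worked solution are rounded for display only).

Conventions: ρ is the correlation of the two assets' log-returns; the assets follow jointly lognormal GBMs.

σ_eff = √(σ₁² + σ₂² − 2ρσ₁σ₂) = √(0.3526² + 0.3869² − 2·-0.483·0.3526·0.3869) = 0.637025
d₁ = (ln(S₁/S₂) + (q₂ − q₁ + σ_eff²/2)T) / (σ_eff√T) = (ln(187.45/227.82) + (0.0 − 0.0 + 0.202900)·1.0613) / 0.656260 = 0.030925
d₂ = d₁ − σ_eff√T = 0.030925 − 0.656260 = -0.625335
N(d₁) = 0.512335,  N(d₂) = 0.265876
V = S₁·e^{−q₁T}·N(d₁) − S₂·e^{−q₂T}·N(d₂) = 96.037231 − 60.571788 = 35.465442
[vanilla: RST put K=159.17]
σ√T = 0.3526·√0.9409 = 0.342022
d₁ = (ln(S/K) + (r+σ²/2)T) / (σ√T) = (ln(187.45/159.17) + (0.0127+0.3526²/2)·0.9409) / 0.342022 = (0.163539 + 0.070439) / 0.342022 = 0.684103
d₂ = d₁ − σ√T = 0.684103 − 0.342022 = 0.342081
e^{−rT} = 0.988122
N(−d₁) = 0.246955,  N(−d₂) = 0.366145
price = K·e^{−rT}·N(−d₂) − S·N(−d₁) = 57.587033 − 46.291725 = 11.295308

exchange price = 35.465442
price(RST put K=159.17) = 11.295308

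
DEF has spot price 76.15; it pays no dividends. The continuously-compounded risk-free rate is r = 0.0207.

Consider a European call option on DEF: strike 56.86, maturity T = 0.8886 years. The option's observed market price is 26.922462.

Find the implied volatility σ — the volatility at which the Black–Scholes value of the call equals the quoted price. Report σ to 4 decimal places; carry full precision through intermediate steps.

sigma = 0.5992

At σ = 0.5992 the Black–Scholes value reproduces the quote:
σ√T = 0.5992·√0.8886 = 0.564839
d₁ = (ln(S/K) + (r+σ²/2)T) / (σ√T) = (ln(76.15/56.86) + (0.0207+0.5992²/2)·0.8886) / 0.564839 = (0.292113 + 0.177916) / 0.564839 = 0.832146
d₂ = d₁ − σ√T = 0.832146 − 0.564839 = 0.267307
e^{−rT} = 0.981774
N(d₁) = 0.797337,  N(d₂) = 0.605383
V = S·N(d₁) − K·e^{−rT}·N(d₂) = 60.717189 − 33.794728 = 26.922462 (the quoted price), and the Black–Scholes price is strictly increasing in σ, so σ is unique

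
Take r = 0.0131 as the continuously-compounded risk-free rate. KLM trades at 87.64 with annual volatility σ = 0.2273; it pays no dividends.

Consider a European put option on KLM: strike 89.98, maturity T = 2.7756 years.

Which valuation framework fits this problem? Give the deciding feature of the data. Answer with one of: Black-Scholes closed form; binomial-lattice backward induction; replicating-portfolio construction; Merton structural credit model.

framework: Black-Scholes closed form

Key observation: a European-exercise option on KLM struck at 89.98 — a GBM underlying with constant parameters — admits an analytic price: the data contain no early exercise, no discrete tree, no debt structure.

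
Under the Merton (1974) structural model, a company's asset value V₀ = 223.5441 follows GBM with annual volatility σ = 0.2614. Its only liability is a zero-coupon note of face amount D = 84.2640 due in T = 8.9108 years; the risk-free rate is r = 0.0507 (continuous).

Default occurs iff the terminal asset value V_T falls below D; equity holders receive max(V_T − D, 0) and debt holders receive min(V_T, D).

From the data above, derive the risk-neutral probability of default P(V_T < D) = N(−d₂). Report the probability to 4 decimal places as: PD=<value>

Apply the equity-as-call identities (strike 84.2640, horizon 8.9108 years):
d₁ = [ln(V₀/D) + (r + σ²/2)T] / (σ√T)
   = [ln(223.5441/84.2640) + (0.0507 + 0.5·0.2614²)·8.9108] / (0.2614·√8.9108)
   = [0.975654 + 0.756215] / 0.780304 = 2.219479
d₂ = d₁ − σ√T = 2.219479 − 0.780304 = 1.439175
risk-neutral PD = N(−d₂) = N(-1.439175) = 0.075050

PD=0.0751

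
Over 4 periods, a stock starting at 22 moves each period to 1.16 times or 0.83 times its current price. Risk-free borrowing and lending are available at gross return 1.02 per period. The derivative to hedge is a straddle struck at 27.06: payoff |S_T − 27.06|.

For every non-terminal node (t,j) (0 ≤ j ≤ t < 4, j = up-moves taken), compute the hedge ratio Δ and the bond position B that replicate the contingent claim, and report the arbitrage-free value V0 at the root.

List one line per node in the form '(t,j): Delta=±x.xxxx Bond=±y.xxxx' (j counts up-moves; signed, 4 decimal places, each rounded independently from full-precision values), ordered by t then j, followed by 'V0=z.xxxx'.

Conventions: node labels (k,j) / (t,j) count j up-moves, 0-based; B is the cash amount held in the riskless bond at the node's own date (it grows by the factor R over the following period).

Arbitrage-free pricing uses the up-move probability p* = (R−d)/(u−d) = 0.5758, discounting each step at R = 1.02.
Terminal payoffs: V(4,0)=16.6192, V(4,1)=12.4680, V(4,2)=6.6664, V(4,3)=1.4420, V(4,4)=12.7741
(3,0): S=12.5793. Δ = (V_up−V_dn)/(S_up−S_dn) = (12.4680−16.6192)/(14.5920−10.4408) = -1.0000. V = [p*·12.4680 + (1−p*)·16.6192]/1.02 = 13.9501. B = V − Δ·S = 26.5294.
(3,1): S=17.5807. Δ = (V_up−V_dn)/(S_up−S_dn) = (6.6664−12.4680)/(20.3936−14.5920) = -1.0000. V = [p*·6.6664 + (1−p*)·12.4680]/1.02 = 8.9487. B = V − Δ·S = 26.5294.
(3,2): S=24.5707. Δ = (V_up−V_dn)/(S_up−S_dn) = (1.4420−6.6664)/(28.5020−20.3936) = -0.6443. V = [p*·1.4420 + (1−p*)·6.6664]/1.02 = 3.5866. B = V − Δ·S = 19.4181.
(3,3): S=34.3397. Δ = (V_up−V_dn)/(S_up−S_dn) = (12.7741−1.4420)/(39.8341−28.5020) = 1.0000. V = [p*·12.7741 + (1−p*)·1.4420]/1.02 = 7.8103. B = V − Δ·S = -26.5294.
(2,0): S=15.1558. Δ = (V_up−V_dn)/(S_up−S_dn) = (8.9487−13.9501)/(17.5807−12.5793) = -1.0000. V = [p*·8.9487 + (1−p*)·13.9501]/1.02 = 10.8534. B = V − Δ·S = 26.0092.
(2,1): S=21.1816. Δ = (V_up−V_dn)/(S_up−S_dn) = (3.5866−8.9487)/(24.5707−17.5807) = -0.7671. V = [p*·3.5866 + (1−p*)·8.9487]/1.02 = 5.7465. B = V − Δ·S = 21.9951.
(2,2): S=29.6032. Δ = (V_up−V_dn)/(S_up−S_dn) = (7.8103−3.5866)/(34.3397−24.5707) = 0.4324. V = [p*·7.8103 + (1−p*)·3.5866]/1.02 = 5.9004. B = V − Δ·S = -6.8985.
(1,0): S=18.2600. Δ = (V_up−V_dn)/(S_up−S_dn) = (5.7465−10.8534)/(21.1816−15.1558) = -0.8475. V = [p*·5.7465 + (1−p*)·10.8534]/1.02 = 7.7579. B = V − Δ·S = 23.2334.
(1,1): S=25.5200. Δ = (V_up−V_dn)/(S_up−S_dn) = (5.9004−5.7465)/(29.6032−21.1816) = 0.0183. V = [p*·5.9004 + (1−p*)·5.7465]/1.02 = 5.7207. B = V − Δ·S = 5.2543.
(0,0): S=22.0000. Δ = (V_up−V_dn)/(S_up−S_dn) = (5.7207−7.7579)/(25.5200−18.2600) = -0.2806. V = [p*·5.7207 + (1−p*)·7.7579]/1.02 = 6.4559. B = V − Δ·S = 12.6292.
Verification: the root portfolio costs Δ(0,0)·S0 + B(0,0) = 6.4559, matching V0.

(0,0): Delta=-0.2806 Bond=12.6292
(1,0): Delta=-0.8475 Bond=23.2334
(1,1): Delta=0.0183 Bond=5.2543
(2,0): Delta=-1.0000 Bond=26.0092
(2,1): Delta=-0.7671 Bond=21.9951
(2,2): Delta=0.4324 Bond=-6.8985
(3,0): Delta=-1.0000 Bond=26.5294
(3,1): Delta=-1.0000 Bond=26.5294
(3,2): Delta=-0.6443 Bond=19.4181
(3,3): Delta=1.0000 Bond=-26.5294
V0=6.4559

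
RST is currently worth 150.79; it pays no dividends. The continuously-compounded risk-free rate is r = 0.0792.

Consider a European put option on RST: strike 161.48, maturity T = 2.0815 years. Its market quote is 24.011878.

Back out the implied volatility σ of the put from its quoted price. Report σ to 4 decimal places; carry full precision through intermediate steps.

sigma = 0.3723

At σ = 0.3723 the Black–Scholes value reproduces the quote:
σ√T = 0.3723·√2.0815 = 0.537132
d₁ = (ln(S/K) + (r+σ²/2)T) / (σ√T) = (ln(150.79/161.48) + (0.0792+0.3723²/2)·2.0815) / 0.537132 = (-0.068493 + 0.309110) / 0.537132 = 0.447966
d₂ = d₁ − σ√T = 0.447966 − 0.537132 = -0.089166
e^{−rT} = 0.848017
N(−d₁) = 0.327089,  N(−d₂) = 0.535525
V = K·e^{−rT}·N(−d₂) − S·N(−d₁) = 73.333589 − 49.321711 = 24.011878 (the quoted price), and the Black–Scholes price is strictly increasing in σ, so σ is unique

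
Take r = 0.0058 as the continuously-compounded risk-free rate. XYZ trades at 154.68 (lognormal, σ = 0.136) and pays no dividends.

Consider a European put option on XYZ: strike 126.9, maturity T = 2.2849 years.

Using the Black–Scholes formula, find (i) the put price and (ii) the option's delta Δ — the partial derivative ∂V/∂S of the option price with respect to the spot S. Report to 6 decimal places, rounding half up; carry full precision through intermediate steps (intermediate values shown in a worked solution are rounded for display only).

σ√T = 0.136·√2.2849 = 0.205576
d₁ = (ln(S/K) + (r+σ²/2)T) / (σ√T) = (ln(154.68/126.9) + (0.0058+0.136²/2)·2.2849) / 0.205576 = (0.197959 + 0.034383) / 0.205576 = 1.130201
d₂ = d₁ − σ√T = 1.130201 − 0.205576 = 0.924625
e^{−rT} = 0.986835
N(−d₁) = 0.129196,  N(−d₂) = 0.177580
Put price V = K·e^{−rT}·N(−d₂) − S·N(−d₁) = 22.238292 − 19.983999 = 2.254293
Δ = −N(−d₁) = -0.129196

price = 2.254293
Δ = -0.129196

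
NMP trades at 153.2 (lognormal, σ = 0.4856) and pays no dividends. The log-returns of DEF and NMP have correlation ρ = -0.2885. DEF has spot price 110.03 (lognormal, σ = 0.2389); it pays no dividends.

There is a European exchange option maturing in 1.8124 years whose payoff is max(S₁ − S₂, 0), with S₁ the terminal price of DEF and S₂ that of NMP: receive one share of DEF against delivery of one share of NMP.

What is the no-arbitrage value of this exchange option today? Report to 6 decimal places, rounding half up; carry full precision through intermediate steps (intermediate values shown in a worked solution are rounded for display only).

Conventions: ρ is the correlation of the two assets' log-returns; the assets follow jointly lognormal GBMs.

exchange price = 22.893409

σ_eff = √(σ₁² + σ₂² − 2ρσ₁σ₂) = √(0.2389² + 0.4856² − 2·-0.2885·0.2389·0.4856) = 0.599849
d₁ = (ln(S₁/S₂) + (q₂ − q₁ + σ_eff²/2)T) / (σ_eff√T) = (ln(110.03/153.2) + (0.0 − 0.0 + 0.179909)·1.8124) / 0.807549 = -0.006097
d₂ = d₁ − σ_eff√T = -0.006097 − 0.807549 = -0.813646
N(d₁) = 0.497568,  N(d₂) = 0.207924
V = S₁·e^{−q₁T}·N(d₁) − S₂·e^{−q₂T}·N(d₂) = 54.747355 − 31.853946 = 22.893409
Key observation: the rate r is irrelevant here: denominating values in NMP turns the exchange into a ratio option on S₁/S₂, and discounting at r drops out.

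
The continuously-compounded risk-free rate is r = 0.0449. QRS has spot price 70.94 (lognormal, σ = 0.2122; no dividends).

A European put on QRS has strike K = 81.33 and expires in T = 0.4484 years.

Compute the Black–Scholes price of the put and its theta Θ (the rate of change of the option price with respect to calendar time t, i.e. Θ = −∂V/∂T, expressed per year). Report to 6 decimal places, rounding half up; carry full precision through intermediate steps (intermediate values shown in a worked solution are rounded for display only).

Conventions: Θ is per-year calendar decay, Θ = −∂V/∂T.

σ√T = 0.2122·√0.4484 = 0.142095
d₁ = (ln(S/K) + (r+σ²/2)T) / (σ√T) = (ln(70.94/81.33) + (0.0449+0.2122²/2)·0.4484) / 0.142095 = (-0.136681 + 0.030229) / 0.142095 = -0.749161
d₂ = d₁ − σ√T = -0.749161 − 0.142095 = -0.891256
e^{−rT} = 0.980068
N(−d₁) = 0.773120,  N(−d₂) = 0.813604
Put price V = K·e^{−rT}·N(−d₂) − S·N(−d₁) = 64.851516 − 54.845126 = 10.006390
φ(d₁) = (1/√(2π))·e^{−d₁²/2} = 0.301327
Θ = −S·φ(d₁)·σ/(2√T) + r·K·e^{−rT}·N(−d₂) = −3.386972 + 2.911833 = -0.475139

price = 10.006390
Θ = -0.475139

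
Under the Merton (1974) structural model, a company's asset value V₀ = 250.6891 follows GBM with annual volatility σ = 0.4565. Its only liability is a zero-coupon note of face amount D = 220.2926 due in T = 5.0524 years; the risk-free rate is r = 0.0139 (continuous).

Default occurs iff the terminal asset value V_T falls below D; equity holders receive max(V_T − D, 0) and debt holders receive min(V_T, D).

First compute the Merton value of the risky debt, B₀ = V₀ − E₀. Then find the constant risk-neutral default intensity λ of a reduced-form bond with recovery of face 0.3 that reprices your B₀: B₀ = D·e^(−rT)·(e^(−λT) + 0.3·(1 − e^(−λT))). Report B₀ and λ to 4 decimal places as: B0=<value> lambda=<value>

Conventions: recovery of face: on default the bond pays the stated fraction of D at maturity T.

B0=137.0824 lambda=0.1275

With assets at 250.6891 and a single debt payment of 220.2926 at 5.0524 years:
d₁ = [ln(V₀/D) + (r + σ²/2)T] / (σ√T)
   = [ln(250.6891/220.2926) + (0.0139 + 0.5·0.4565²)·5.0524] / (0.4565·√5.0524)
   = [0.129257 + 0.596669] / 1.026100 = 0.707461
d₂ = d₁ − σ√T = 0.707461 − 1.026100 = -0.318639
N(d₁) = 0.760360,  N(d₂) = 0.375000,  e^(−rT) = 0.932181
E₀ = V₀·N(d₁) − D·e^(−rT)·N(d₂)
   = 250.6891·0.760360 − 220.2926·0.932181·0.375000 = 113.606713
B₀ = V₀ − E₀ = 250.6891 − 113.606713 = 137.082387
e^(−λT) = (B₀·e^(rT)/D − 0.3)/(1 − 0.3) = (137.0824·1.072753/220.2926 − 0.3)/0.7 = 0.52506655
λ = −ln(0.52506655)/5.0524 = 0.127510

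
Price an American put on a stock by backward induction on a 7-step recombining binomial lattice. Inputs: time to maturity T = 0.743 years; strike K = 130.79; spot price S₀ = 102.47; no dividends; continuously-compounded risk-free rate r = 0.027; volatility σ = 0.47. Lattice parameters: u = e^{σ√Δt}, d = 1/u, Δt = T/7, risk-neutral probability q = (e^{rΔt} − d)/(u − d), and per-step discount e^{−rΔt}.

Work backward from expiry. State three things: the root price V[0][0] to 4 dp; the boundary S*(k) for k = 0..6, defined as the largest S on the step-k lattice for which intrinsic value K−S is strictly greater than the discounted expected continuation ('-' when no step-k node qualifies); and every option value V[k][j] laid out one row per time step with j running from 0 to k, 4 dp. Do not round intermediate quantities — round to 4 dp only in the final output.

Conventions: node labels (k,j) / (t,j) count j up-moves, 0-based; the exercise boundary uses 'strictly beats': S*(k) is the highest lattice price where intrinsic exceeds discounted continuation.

price = 34.9787
boundary = - - - 64.7283 75.4388 87.9217 102.4700
tree:
34.9787
44.7645 24.2065
55.3805 33.1201 14.3478
66.0617 43.7275 21.4144 6.5024
75.2516 55.3512 30.9457 10.8455 1.6667
83.1368 66.0617 42.8683 17.7502 3.1605 0.0000
89.9024 75.2516 55.3512 28.3200 5.9931 0.0000 0.0000
95.7075 83.1368 66.0617 42.8683 11.3643 0.0000 0.0000 0.0000

params: Δt=0.10614 u=1.16547 d=0.85802 q=0.47113 e^(-rΔt)=0.99714
t_7 payoffs: 95.7075 83.1368 66.0617 42.8683 11.3643 0.0000 0.0000 0.0000
t_6: node(6,0) S=40.8876 payoff=89.9024 vs cont=89.5281 → 89.9024 [stop]  node(6,1) S=55.5384 payoff=75.2516 vs cont=74.8773 → 75.2516 [stop]  node(6,2) S=75.4388 payoff=55.3512 vs cont=54.9769 → 55.3512 [stop]  node(6,3) S=102.4700 payoff=28.3200 vs cont=27.9457 → 28.3200 [stop]  node(6,4) S=139.1870 payoff=0.0000 vs cont=5.9931 → 5.9931 [wait]  node(6,5) S=189.0603 payoff=0.0000 vs cont=0.0000 → 0.0000 [wait]  node(6,6) S=256.8042 payoff=0.0000 vs cont=0.0000 → 0.0000 [wait]  ⇒ S*(6)=102.4700
t_5: node(5,0) S=47.6532 payoff=83.1368 vs cont=82.7625 → 83.1368 [stop]  node(5,1) S=64.7283 payoff=66.0617 vs cont=65.6874 → 66.0617 [stop]  node(5,2) S=87.9217 payoff=42.8683 vs cont=42.4941 → 42.8683 [stop]  node(5,3) S=119.4257 payoff=11.3643 vs cont=17.7502 → 17.7502 [wait]  node(5,4) S=162.2182 payoff=0.0000 vs cont=3.1605 → 3.1605 [wait]  node(5,5) S=220.3440 payoff=0.0000 vs cont=0.0000 → 0.0000 [wait]  ⇒ S*(5)=87.9217
t_4: node(4,0) S=55.5384 payoff=75.2516 vs cont=74.8773 → 75.2516 [stop]  node(4,1) S=75.4388 payoff=55.3512 vs cont=54.9769 → 55.3512 [stop]  node(4,2) S=102.4700 payoff=28.3200 vs cont=30.9457 → 30.9457 [wait]  node(4,3) S=139.1870 payoff=0.0000 vs cont=10.8455 → 10.8455 [wait]  node(4,4) S=189.0603 payoff=0.0000 vs cont=1.6667 → 1.6667 [wait]  ⇒ S*(4)=75.4388
t_3: node(3,0) S=64.7283 payoff=66.0617 vs cont=65.6874 → 66.0617 [stop]  node(3,1) S=87.9217 payoff=42.8683 vs cont=43.7275 → 43.7275 [wait]  node(3,2) S=119.4257 payoff=11.3643 vs cont=21.4144 → 21.4144 [wait]  node(3,3) S=162.2182 payoff=0.0000 vs cont=6.5024 → 6.5024 [wait]  ⇒ S*(3)=64.7283
t_2: node(2,0) S=75.4388 payoff=55.3512 vs cont=55.3805 → 55.3805 [wait]  node(2,1) S=102.4700 payoff=28.3200 vs cont=33.1201 → 33.1201 [wait]  node(2,2) S=139.1870 payoff=0.0000 vs cont=14.3478 → 14.3478 [wait]  ⇒ S*(2)=-
t_1: node(1,0) S=87.9217 payoff=42.8683 vs cont=44.7645 → 44.7645 [wait]  node(1,1) S=119.4257 payoff=11.3643 vs cont=24.2065 → 24.2065 [wait]  ⇒ S*(1)=-
t_0: node(0,0) S=102.4700 payoff=28.3200 vs cont=34.9787 → 34.9787 [wait]  ⇒ S*(0)=-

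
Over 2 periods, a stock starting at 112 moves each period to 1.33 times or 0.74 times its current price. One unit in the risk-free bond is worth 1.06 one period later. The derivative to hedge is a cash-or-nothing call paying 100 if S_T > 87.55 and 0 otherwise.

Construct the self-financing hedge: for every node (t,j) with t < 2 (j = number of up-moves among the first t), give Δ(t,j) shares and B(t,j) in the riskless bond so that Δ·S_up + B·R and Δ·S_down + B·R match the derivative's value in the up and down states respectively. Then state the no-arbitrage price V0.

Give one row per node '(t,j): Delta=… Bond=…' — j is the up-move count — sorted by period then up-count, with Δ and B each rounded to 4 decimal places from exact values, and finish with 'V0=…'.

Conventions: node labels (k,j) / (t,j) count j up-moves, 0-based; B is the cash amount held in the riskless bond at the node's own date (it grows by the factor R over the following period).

No-arbitrage ⇒ martingale measure with p* = (R−d)/(u−d) = 0.5424.
Terminal payoffs: V(2,0)=0.0000, V(2,1)=100.0000, V(2,2)=100.0000
Node (1,0) S=82.8800: V=(p*·100.0000+(1−p*)·0.0000)/1.06=51.1673; Δ=(100.0000−0.0000)/(110.2304−61.3312)=2.0450; B=V−Δ·S=-118.3243
Node (1,1) S=148.9600: V=(p*·100.0000+(1−p*)·100.0000)/1.06=94.3396; Δ=(100.0000−100.0000)/(198.1168−110.2304)=0.0000; B=V−Δ·S=94.3396
Node (0,0) S=112.0000: V=(p*·94.3396+(1−p*)·51.1673)/1.06=70.3611; Δ=(94.3396−51.1673)/(148.9600−82.8800)=0.6533; B=V−Δ·S=-2.8124
Check: Δ(0,0)·S0 + B(0,0) = 70.3611 = V0.

(0,0): Delta=0.6533 Bond=-2.8124
(1,0): Delta=2.0450 Bond=-118.3243
(1,1): Delta=0.0000 Bond=94.3396
V0=70.3611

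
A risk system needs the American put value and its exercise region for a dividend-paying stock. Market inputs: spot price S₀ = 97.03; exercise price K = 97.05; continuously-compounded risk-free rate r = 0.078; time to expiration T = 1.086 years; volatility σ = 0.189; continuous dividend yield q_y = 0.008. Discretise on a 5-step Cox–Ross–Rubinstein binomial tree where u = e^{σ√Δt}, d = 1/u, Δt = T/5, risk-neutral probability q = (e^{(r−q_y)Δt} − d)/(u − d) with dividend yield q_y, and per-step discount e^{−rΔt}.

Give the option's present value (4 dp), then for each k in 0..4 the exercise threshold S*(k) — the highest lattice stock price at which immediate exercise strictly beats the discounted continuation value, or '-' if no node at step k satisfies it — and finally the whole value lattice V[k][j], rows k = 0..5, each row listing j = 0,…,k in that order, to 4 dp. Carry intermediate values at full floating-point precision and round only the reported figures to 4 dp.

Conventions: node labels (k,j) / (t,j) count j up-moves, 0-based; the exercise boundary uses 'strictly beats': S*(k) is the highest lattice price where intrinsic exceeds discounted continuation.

price = 5.2280
boundary = - - 81.3576 74.4979 81.3576
tree:
5.2280
9.2352 2.2991
15.6924 4.5399 0.6423
22.5521 8.6625 1.5012 0.0000
28.8334 15.6924 3.5088 0.0000 0.0000
34.5851 22.5521 8.2011 0.0000 0.0000 0.0000

params: Δt=0.21720 u=1.09208 d=0.91568 q=0.56485 e^(-rΔt)=0.98320
t_5 payoffs: 34.5851 22.5521 8.2011 0.0000 0.0000 0.0000
t_4: node(4,0) S=68.2166 payoff=28.8334 vs cont=27.3215 → 28.8334 [stop]  node(4,1) S=81.3576 payoff=15.6924 vs cont=14.2033 → 15.6924 [stop]  node(4,2) S=97.0300 payoff=0.0200 vs cont=3.5088 → 3.5088 [wait]  node(4,3) S=115.7215 payoff=0.0000 vs cont=0.0000 → 0.0000 [wait]  node(4,4) S=138.0136 payoff=0.0000 vs cont=0.0000 → 0.0000 [wait]  ⇒ S*(4)=81.3576
t_3: node(3,0) S=74.4979 payoff=22.5521 vs cont=21.0511 → 22.5521 [stop]  node(3,1) S=88.8489 payoff=8.2011 vs cont=8.6625 → 8.6625 [wait]  node(3,2) S=105.9644 payoff=0.0000 vs cont=1.5012 → 1.5012 [wait]  node(3,3) S=126.3769 payoff=0.0000 vs cont=0.0000 → 0.0000 [wait]  ⇒ S*(3)=74.4979
t_2: node(2,0) S=81.3576 payoff=15.6924 vs cont=14.4596 → 15.6924 [stop]  node(2,1) S=97.0300 payoff=0.0200 vs cont=4.5399 → 4.5399 [wait]  node(2,2) S=115.7215 payoff=0.0000 vs cont=0.6423 → 0.6423 [wait]  ⇒ S*(2)=81.3576
t_1: node(1,0) S=88.8489 payoff=8.2011 vs cont=9.2352 → 9.2352 [wait]  node(1,1) S=105.9644 payoff=0.0000 vs cont=2.2991 → 2.2991 [wait]  ⇒ S*(1)=-
t_0: node(0,0) S=97.0300 payoff=0.0200 vs cont=5.2280 → 5.2280 [wait]  ⇒ S*(0)=-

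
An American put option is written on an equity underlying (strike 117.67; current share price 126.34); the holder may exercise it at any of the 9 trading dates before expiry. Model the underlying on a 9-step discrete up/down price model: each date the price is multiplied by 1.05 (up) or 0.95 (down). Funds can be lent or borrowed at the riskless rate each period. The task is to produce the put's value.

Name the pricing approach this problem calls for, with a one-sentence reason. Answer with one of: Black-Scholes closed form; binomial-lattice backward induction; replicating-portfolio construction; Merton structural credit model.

framework: binomial-lattice backward induction

Key observation: an American put (K = 117.67, S₀ = 126.34) on a 9-date tree has no closed form — the optimal stopping decision is embedded and must be resolved recursively from expiry.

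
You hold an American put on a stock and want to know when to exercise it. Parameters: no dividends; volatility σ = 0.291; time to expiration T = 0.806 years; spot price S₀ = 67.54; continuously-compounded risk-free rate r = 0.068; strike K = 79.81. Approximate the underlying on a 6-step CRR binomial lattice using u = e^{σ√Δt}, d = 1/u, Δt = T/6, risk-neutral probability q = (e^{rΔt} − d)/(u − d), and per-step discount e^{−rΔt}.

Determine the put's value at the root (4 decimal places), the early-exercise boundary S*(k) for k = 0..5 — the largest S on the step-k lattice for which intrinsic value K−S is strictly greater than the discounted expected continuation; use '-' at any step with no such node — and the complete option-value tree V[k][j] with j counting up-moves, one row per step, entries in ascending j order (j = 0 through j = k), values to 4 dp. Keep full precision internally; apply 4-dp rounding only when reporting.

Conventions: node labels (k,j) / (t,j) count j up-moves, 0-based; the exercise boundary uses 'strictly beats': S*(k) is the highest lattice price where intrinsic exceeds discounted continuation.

Δt=0.13433  u=1.11255  d=0.89883  q=0.51630  discount=0.99091
step 6 (expiry): payoffs max(K−S,0) = 44.1944 35.7260 25.2442 12.2700 0.0000 0.0000 0.0000
step 5: (k=5,j=0): S=39.6242, K−S=40.1858, hold=39.4601 ⇒ V=40.1858 exercise | (k=5,j=1): S=49.0457, K−S=30.7643, hold=30.0386 ⇒ V=30.7643 exercise | (k=5,j=2): S=60.7073, K−S=19.1027, hold=18.3770 ⇒ V=19.1027 exercise | (k=5,j=3): S=75.1417, K−S=4.6683, hold=5.8810 ⇒ V=5.8810 continue | (k=5,j=4): S=93.0082, K−S=0.0000, hold=0.0000 ⇒ V=0.0000 continue | (k=5,j=5): S=115.1228, K−S=0.0000, hold=0.0000 ⇒ V=0.0000 continue  boundary S*=60.7073
step 4: (k=4,j=0): S=44.0840, K−S=35.7260, hold=35.0003 ⇒ V=35.7260 exercise | (k=4,j=1): S=54.5658, K−S=25.2442, hold=24.5184 ⇒ V=25.2442 exercise | (k=4,j=2): S=67.5400, K−S=12.2700, hold=12.1647 ⇒ V=12.2700 exercise | (k=4,j=3): S=83.5990, K−S=0.0000, hold=2.8188 ⇒ V=2.8188 continue | (k=4,j=4): S=103.4764, K−S=0.0000, hold=0.0000 ⇒ V=0.0000 continue  boundary S*=67.5400
step 3: (k=3,j=0): S=49.0457, K−S=30.7643, hold=30.0386 ⇒ V=30.7643 exercise | (k=3,j=1): S=60.7073, K−S=19.1027, hold=18.3770 ⇒ V=19.1027 exercise | (k=3,j=2): S=75.1417, K−S=4.6683, hold=7.3232 ⇒ V=7.3232 continue | (k=3,j=3): S=93.0082, K−S=0.0000, hold=1.3511 ⇒ V=1.3511 continue  boundary S*=60.7073
step 2: (k=2,j=0): S=54.5658, K−S=25.2442, hold=24.5184 ⇒ V=25.2442 exercise | (k=2,j=1): S=67.5400, K−S=12.2700, hold=12.9025 ⇒ V=12.9025 continue | (k=2,j=2): S=83.5990, K−S=0.0000, hold=4.2012 ⇒ V=4.2012 continue  boundary S*=54.5658
step 1: (k=1,j=0): S=60.7073, K−S=19.1027, hold=18.7006 ⇒ V=19.1027 exercise | (k=1,j=1): S=75.1417, K−S=4.6683, hold=8.3336 ⇒ V=8.3336 continue  boundary S*=60.7073
step 0: (k=0,j=0): S=67.5400, K−S=12.2700, hold=13.4195 ⇒ V=13.4195 continue  boundary S*=-

price = 13.4195
boundary = - 60.7073 54.5658 60.7073 67.5400 60.7073
tree:
13.4195
19.1027 8.3336
25.2442 12.9025 4.2012
30.7643 19.1027 7.3232 1.3511
35.7260 25.2442 12.2700 2.8188 0.0000
40.1858 30.7643 19.1027 5.8810 0.0000 0.0000
44.1944 35.7260 25.2442 12.2700 0.0000 0.0000 0.0000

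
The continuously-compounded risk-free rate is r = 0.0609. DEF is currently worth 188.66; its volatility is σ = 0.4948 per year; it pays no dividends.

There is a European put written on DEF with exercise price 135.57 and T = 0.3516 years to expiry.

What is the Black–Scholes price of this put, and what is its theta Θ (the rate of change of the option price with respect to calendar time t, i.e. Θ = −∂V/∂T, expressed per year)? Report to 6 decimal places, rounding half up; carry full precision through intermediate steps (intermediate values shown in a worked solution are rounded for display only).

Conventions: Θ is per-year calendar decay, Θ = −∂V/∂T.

σ√T = 0.4948·√0.3516 = 0.293396
d₁ = (ln(S/K) + (r+σ²/2)T) / (σ√T) = (ln(188.66/135.57) + (0.0609+0.4948²/2)·0.3516) / 0.293396 = (0.330458 + 0.064453) / 0.293396 = 1.346001
d₂ = d₁ − σ√T = 1.346001 − 0.293396 = 1.052605
e^{−rT} = 0.978815
N(−d₁) = 0.089151,  N(−d₂) = 0.146261
Put price V = K·e^{−rT}·N(−d₂) − S·N(−d₁) = 19.408528 − 16.819233 = 2.589295
φ(d₁) = (1/√(2π))·e^{−d₁²/2} = 0.161250
Θ = −S·φ(d₁)·σ/(2√T) + r·K·e^{−rT}·N(−d₂) = −12.692734 + 1.181979 = -11.510755

price = 2.589295
Θ = -11.510755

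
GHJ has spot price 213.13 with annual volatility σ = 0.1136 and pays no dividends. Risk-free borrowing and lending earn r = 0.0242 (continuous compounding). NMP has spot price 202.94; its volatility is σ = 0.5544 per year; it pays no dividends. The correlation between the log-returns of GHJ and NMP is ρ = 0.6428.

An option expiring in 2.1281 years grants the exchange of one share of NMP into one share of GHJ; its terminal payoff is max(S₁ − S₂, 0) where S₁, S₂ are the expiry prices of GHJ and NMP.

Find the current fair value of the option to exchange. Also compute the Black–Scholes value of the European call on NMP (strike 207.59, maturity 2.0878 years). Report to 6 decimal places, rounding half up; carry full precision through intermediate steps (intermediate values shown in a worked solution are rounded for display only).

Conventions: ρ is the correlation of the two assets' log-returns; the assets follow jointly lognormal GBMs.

σ_eff = √(σ₁² + σ₂² − 2ρσ₁σ₂) = √(0.1136² + 0.5544² − 2·0.6428·0.1136·0.5544) = 0.489180
d₁ = (ln(S₁/S₂) + (q₂ − q₁ + σ_eff²/2)T) / (σ_eff√T) = (ln(213.13/202.94) + (0.0 − 0.0 + 0.119649)·2.1281) / 0.713617 = 0.425461
d₂ = d₁ − σ_eff√T = 0.425461 − 0.713617 = -0.288155
N(d₁) = 0.664750,  N(d₂) = 0.386614
V = S₁·e^{−q₁T}·N(d₁) − S₂·e^{−q₂T}·N(d₂) = 141.678129 − 78.459426 = 63.218703
[vanilla: NMP call K=207.59]
σ√T = 0.5544·√2.0878 = 0.801065
d₁ = (ln(S/K) + (r+σ²/2)T) / (σ√T) = (ln(202.94/207.59) + (0.0242+0.5544²/2)·2.0878) / 0.801065 = (-0.022655 + 0.371377) / 0.801065 = 0.435324
d₂ = d₁ − σ√T = 0.435324 − 0.801065 = -0.365741
e^{−rT} = 0.950730
N(d₁) = 0.668336,  N(d₂) = 0.357279
price = S·N(d₁) − K·e^{−rT}·N(d₂) = 135.632167 − 70.513373 = 65.118794

exchange price = 63.218703
price(NMP call K=207.59) = 65.118794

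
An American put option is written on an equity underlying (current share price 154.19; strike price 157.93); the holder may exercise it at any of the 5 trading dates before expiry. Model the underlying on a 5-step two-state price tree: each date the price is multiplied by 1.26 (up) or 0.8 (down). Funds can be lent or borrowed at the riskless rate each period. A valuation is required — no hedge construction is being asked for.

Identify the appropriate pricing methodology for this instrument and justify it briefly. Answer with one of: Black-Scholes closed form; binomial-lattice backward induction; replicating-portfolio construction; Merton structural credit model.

framework: binomial-lattice backward induction

Key observation: with exercise allowed before expiry on a discrete up/down model (5 steps from spot 154.19), the strike-157.93 put's value must be rolled back through the tree testing early exercise at each node.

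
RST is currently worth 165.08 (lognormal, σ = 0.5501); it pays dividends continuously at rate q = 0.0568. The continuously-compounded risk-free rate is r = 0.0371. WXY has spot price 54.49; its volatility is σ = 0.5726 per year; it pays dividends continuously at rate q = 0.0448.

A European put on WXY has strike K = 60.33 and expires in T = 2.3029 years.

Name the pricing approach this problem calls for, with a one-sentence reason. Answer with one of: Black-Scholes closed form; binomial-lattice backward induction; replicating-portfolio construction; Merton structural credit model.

Key observation: the strike-60.33 put on WXY is European-exercise on a continuously-modelled lognormal underlying, so its value is a single closed-form evaluation.

framework: Black-Scholes closed form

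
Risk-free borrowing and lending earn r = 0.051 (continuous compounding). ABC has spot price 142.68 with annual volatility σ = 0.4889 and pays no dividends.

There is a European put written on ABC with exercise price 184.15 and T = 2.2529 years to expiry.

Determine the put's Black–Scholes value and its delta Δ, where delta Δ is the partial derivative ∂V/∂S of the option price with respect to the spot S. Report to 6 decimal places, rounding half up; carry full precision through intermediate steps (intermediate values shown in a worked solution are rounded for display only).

σ√T = 0.4889·√2.2529 = 0.733822
d₁ = (ln(S/K) + (r+σ²/2)T) / (σ√T) = (ln(142.68/184.15) + (0.051+0.4889²/2)·2.2529) / 0.733822 = (-0.255146 + 0.384146) / 0.733822 = 0.175791
d₂ = d₁ − σ√T = 0.175791 − 0.733822 = -0.558032
e^{−rT} = 0.891457
N(−d₁) = 0.430229,  N(−d₂) = 0.711589
Put price V = K·e^{−rT}·N(−d₂) − S·N(−d₁) = 116.815687 − 61.385089 = 55.430598
Δ = −N(−d₁) = -0.430229

price = 55.430598
Δ = -0.430229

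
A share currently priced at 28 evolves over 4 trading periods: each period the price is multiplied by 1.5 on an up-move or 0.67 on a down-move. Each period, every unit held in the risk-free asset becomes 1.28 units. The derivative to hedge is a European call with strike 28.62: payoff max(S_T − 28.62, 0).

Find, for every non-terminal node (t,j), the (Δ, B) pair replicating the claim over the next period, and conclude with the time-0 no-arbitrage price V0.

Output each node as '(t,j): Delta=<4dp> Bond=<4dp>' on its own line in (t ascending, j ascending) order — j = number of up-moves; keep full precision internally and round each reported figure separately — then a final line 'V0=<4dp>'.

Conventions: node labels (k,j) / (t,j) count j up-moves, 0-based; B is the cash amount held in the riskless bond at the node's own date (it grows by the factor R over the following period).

Under the risk-neutral measure, an up-move has probability p* = (R−d)/(u−d) = 0.7349 and values discount at R = 1.28.
Terminal payoffs: V(4,0)=0.0000, V(4,1)=0.0000, V(4,2)=0.0000, V(4,3)=34.6950, V(4,4)=113.1300
  t=3,j=0: stock 8.4214 → up 12.6320 (V=0.0000), down 5.6423 (V=0.0000). Price 0.0000; hedge Δ=0.0000, bond B=0.0000.
  t=3,j=1: stock 18.8538 → up 28.2807 (V=0.0000), down 12.6320 (V=0.0000). Price 0.0000; hedge Δ=0.0000, bond B=0.0000.
  t=3,j=2: stock 42.2100 → up 63.3150 (V=34.6950), down 28.2807 (V=0.0000). Price 19.9209; hedge Δ=0.9903, bond B=-21.8803.
  t=3,j=3: stock 94.5000 → up 141.7500 (V=113.1300), down 63.3150 (V=34.6950). Price 72.1406; hedge Δ=1.0000, bond B=-22.3594.
  t=2,j=0: stock 12.5692 → up 18.8538 (V=0.0000), down 8.4214 (V=0.0000). Price 0.0000; hedge Δ=0.0000, bond B=0.0000.
  t=2,j=1: stock 28.1400 → up 42.2100 (V=19.9209), down 18.8538 (V=0.0000). Price 11.4380; hedge Δ=0.8529, bond B=-12.5631.
  t=2,j=2: stock 63.0000 → up 94.5000 (V=72.1406), down 42.2100 (V=19.9209). Price 45.5463; hedge Δ=0.9987, bond B=-17.3691.
  t=1,j=0: stock 18.7600 → up 28.1400 (V=11.4380), down 12.5692 (V=0.0000). Price 6.5674; hedge Δ=0.7346, bond B=-7.2134.
  t=1,j=1: stock 42.0000 → up 63.0000 (V=45.5463), down 28.1400 (V=11.4380). Price 28.5200; hedge Δ=0.9784, bond B=-12.5744.
  t=0,j=0: stock 28.0000 → up 42.0000 (V=28.5200), down 18.7600 (V=6.5674). Price 17.7353; hedge Δ=0.9446, bond B=-8.7136.
Sanity check at the root: Δ(0,0)·S0 + B(0,0) reproduces V0 = 17.7353.

(0,0): Delta=0.9446 Bond=-8.7136
(1,0): Delta=0.7346 Bond=-7.2134
(1,1): Delta=0.9784 Bond=-12.5744
(2,0): Delta=0.0000 Bond=0.0000
(2,1): Delta=0.8529 Bond=-12.5631
(2,2): Delta=0.9987 Bond=-17.3691
(3,0): Delta=0.0000 Bond=0.0000
(3,1): Delta=0.0000 Bond=0.0000
(3,2): Delta=0.9903 Bond=-21.8803
(3,3): Delta=1.0000 Bond=-22.3594
V0=17.7353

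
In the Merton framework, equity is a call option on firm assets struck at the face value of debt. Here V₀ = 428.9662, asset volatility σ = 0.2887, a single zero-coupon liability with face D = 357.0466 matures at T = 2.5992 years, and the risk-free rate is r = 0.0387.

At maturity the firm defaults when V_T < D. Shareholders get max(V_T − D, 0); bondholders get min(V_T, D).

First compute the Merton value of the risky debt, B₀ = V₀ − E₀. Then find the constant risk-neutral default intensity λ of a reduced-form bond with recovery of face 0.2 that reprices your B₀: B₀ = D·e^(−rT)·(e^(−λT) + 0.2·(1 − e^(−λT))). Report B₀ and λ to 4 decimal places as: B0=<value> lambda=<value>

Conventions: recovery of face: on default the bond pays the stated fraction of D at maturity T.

B0=294.5692 lambda=0.0447

With assets at 428.9662 and a single debt payment of 357.0466 at 2.5992 years:
d₁ = [ln(V₀/D) + (r + σ²/2)T] / (σ√T)
   = [ln(428.9662/357.0466) + (0.0387 + 0.5·0.2887²)·2.5992] / (0.2887·√2.5992)
   = [0.183512 + 0.208908] / 0.465443 = 0.843109
d₂ = d₁ − σ√T = 0.843109 − 0.465443 = 0.377666
N(d₁) = 0.800416,  N(d₂) = 0.647161,  e^(−rT) = 0.904305
E₀ = V₀·N(d₁) − D·e^(−rT)·N(d₂)
   = 428.9662·0.800416 − 357.0466·0.904305·0.647161 = 134.397036
B₀ = V₀ − E₀ = 428.9662 − 134.397036 = 294.569164
e^(−λT) = (B₀·e^(rT)/D − 0.2)/(1 − 0.2) = (294.5692·1.105822/357.0466 − 0.2)/0.8 = 0.89040132
λ = −ln(0.89040132)/2.5992 = 0.044661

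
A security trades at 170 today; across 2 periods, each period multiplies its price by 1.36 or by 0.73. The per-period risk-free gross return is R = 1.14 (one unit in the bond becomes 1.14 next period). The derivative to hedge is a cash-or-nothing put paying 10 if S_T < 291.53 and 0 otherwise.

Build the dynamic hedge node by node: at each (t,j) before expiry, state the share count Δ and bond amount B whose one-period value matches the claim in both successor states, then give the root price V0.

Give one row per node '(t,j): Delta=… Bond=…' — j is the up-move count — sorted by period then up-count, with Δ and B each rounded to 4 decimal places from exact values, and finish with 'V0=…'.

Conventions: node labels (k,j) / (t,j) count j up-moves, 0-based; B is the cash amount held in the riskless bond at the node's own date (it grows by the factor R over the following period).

Risk-neutral probability p* = (R−d)/(u−d) = (1.14−0.73)/(1.36−0.73) = 0.6508.
Expiry values: V(2,0)=10.0000, V(2,1)=10.0000, V(2,2)=0.0000
  t=1,j=0: stock 124.1000 → up 168.7760 (V=10.0000), down 90.5930 (V=10.0000). Price 8.7719; hedge Δ=0.0000, bond B=8.7719.
  t=1,j=1: stock 231.2000 → up 314.4320 (V=0.0000), down 168.7760 (V=10.0000). Price 3.0632; hedge Δ=-0.0687, bond B=18.9362.
  t=0,j=0: stock 170.0000 → up 231.2000 (V=3.0632), down 124.1000 (V=8.7719). Price 4.4357; hedge Δ=-0.0533, bond B=13.4972.
Check: Δ(0,0)·S0 + B(0,0) = 4.4357 = V0.

(0,0): Delta=-0.0533 Bond=13.4972
(1,0): Delta=0.0000 Bond=8.7719
(1,1): Delta=-0.0687 Bond=18.9362
V0=4.4357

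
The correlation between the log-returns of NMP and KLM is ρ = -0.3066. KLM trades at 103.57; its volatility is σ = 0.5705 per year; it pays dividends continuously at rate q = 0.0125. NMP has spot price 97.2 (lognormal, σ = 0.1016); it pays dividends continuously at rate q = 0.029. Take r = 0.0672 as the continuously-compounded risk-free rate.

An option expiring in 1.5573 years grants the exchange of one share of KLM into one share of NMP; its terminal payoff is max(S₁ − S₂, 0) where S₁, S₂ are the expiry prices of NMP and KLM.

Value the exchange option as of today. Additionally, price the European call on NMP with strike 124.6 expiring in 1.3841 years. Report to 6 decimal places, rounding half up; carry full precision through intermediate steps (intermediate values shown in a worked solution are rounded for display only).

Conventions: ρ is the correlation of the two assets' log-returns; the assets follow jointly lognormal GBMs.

exchange price = 24.660290
price(NMP call K=124.6) = 0.262733

σ_eff = √(σ₁² + σ₂² − 2ρσ₁σ₂) = √(0.1016² + 0.5705² − 2·-0.3066·0.1016·0.5705) = 0.609373
d₁ = (ln(S₁/S₂) + (q₂ − q₁ + σ_eff²/2)T) / (σ_eff√T) = (ln(97.2/103.57) + (0.0125 − 0.029 + 0.185668)·1.5573) / 0.760448 = 0.262961
d₂ = d₁ − σ_eff√T = 0.262961 − 0.760448 = -0.497487
N(d₁) = 0.603710,  N(d₂) = 0.309423
V = S₁·e^{−q₁T}·N(d₁) − S₂·e^{−q₂T}·N(d₂) = 56.089412 − 31.429122 = 24.660290
[vanilla: NMP call K=124.6]
σ√T = 0.1016·√1.3841 = 0.119530
d₁ = (ln(S/K) + (r−q+σ²/2)T) / (σ√T) = (ln(97.2/124.6) + (0.0672−0.029+0.1016²/2)·1.3841) / 0.119530 = (-0.248338 + 0.060016) / 0.119530 = -1.575515
d₂ = d₁ − σ√T = -1.575515 − 0.119530 = -1.695045
e^{−rT} = 0.911183
e^{−qT} = 0.960656
N(d₁) = 0.057569,  N(d₂) = 0.045033
price = S·e^{−qT}·N(d₁) − K·e^{−rT}·N(d₂) = 5.375530 − 5.112797 = 0.262733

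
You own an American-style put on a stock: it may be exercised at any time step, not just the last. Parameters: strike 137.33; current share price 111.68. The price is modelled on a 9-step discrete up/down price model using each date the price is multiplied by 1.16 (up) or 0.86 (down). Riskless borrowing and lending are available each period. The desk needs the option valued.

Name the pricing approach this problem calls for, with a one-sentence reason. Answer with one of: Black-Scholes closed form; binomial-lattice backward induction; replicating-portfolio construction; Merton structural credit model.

Key observation: early exercise of the strike-137.33 put must be checked at each of the 9 dates (spot 111.68), which forces a node-by-node comparison of intrinsic and continuation value backward from expiry.

framework: binomial-lattice backward induction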